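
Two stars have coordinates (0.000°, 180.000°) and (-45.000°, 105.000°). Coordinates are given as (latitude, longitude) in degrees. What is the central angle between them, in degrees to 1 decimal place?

79.5°

Let φ₁ = 0.0000 rad, φ₂ = -0.7854 rad, and Δλ = -1.3090 rad.
Haversine: a = sin²(Δφ/2) + cos φ₁ cos φ₂ sin²(Δλ/2) = 0.1464 + (1.0000)(0.7071)(0.3706) = 0.40849.
Central angle c = 2·arcsin(√a) = 1.38675 rad.
So the angular separation is 79.5°.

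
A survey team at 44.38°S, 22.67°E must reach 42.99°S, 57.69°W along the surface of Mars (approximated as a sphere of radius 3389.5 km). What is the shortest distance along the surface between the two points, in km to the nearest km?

3291 km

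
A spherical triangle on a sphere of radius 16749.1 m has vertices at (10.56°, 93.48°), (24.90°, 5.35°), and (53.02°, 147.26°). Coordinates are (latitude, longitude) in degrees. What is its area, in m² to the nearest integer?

Side lengths (central angles): a = 1.6640, b = 1.0520, c = 1.4643 rad; semiperimeter s = 2.0902.
By l'Huilier's theorem, tan(E/4) = √[tan(s/2) tan((s−a)/2) tan((s−b)/2) tan((s−c)/2)], giving spherical excess E = 1.0271 rad.
Area = E·R² = 1.0271 × (16749.1)² ≈ 288134486 m².

288134486 m²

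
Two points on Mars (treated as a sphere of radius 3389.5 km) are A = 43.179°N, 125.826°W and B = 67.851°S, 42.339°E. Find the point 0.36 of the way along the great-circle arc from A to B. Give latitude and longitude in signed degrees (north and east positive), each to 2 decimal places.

-11.88°, -117.10°

Central angle δ = 2.6972 rad. Interpolating on the sphere with fraction f = 0.36:
P = [sin((1−f)δ)·A + sin(fδ)·B] / sin δ = 2.2980·A + 1.9200·B in Cartesian coordinates,
giving P = (-0.4458, -0.8711, -0.2058), i.e. latitude -11.88°, longitude -117.10°.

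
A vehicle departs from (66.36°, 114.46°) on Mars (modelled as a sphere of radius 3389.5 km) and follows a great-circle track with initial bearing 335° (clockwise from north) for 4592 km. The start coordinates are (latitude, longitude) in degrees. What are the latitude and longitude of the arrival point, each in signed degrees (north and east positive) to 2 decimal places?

33.46°, -35.88°

Angular distance δ = d/R = 4592/3389.5 = 1.35477 rad; initial bearing θ = 5.8469 rad.
sin φ₂ = sin φ₁ cos δ + cos φ₁ sin δ cos θ = (0.9161)(0.2143) + (0.4010)(0.9768)(0.9063) = 0.5513, so φ₂ = 33.46°.
Δλ = atan2(sin θ sin δ cos φ₁, cos δ − sin φ₁ sin φ₂) = atan2(-0.1655, -0.2907) = -150.344°.
λ₂ = 114.460° − 150.344° = -35.88°.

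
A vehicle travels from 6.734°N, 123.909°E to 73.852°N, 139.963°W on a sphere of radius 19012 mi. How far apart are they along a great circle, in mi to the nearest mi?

28281 mi

In radians: φ₁ = 0.1175, φ₂ = 1.2890, Δλ = 96.128° = 1.6778 rad.
Haversine: a = sin²(Δφ/2) + cos φ₁ cos φ₂ sin²(Δλ/2) = 0.3056 + (0.9931)(0.2781)(0.5534) = 0.45843.
Central angle c = 2·arcsin(√a) = 1.48755 rad.
Distance = R·c = 19012 × 1.4876 ≈ 28281 mi.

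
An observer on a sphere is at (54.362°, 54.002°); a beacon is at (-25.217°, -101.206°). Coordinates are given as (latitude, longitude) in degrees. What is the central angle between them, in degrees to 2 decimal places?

145.57°

In radians: φ₁ = 0.9488, φ₂ = -0.4401, Δλ = -155.208° = -2.7089 rad.
Haversine: a = sin²(Δφ/2) + cos φ₁ cos φ₂ sin²(Δλ/2) = 0.4096 + (0.5827)(0.9047)(0.9539) = 0.91240.
Central angle c = 2·arcsin(√a) = 2.54066 rad.
So the angular separation is 145.57°.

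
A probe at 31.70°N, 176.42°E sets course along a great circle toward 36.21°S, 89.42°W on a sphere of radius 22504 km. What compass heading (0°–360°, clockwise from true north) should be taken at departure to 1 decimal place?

Δλ = 94.160° = 1.6434 rad.
y = sin Δλ · cos φ₂ = (0.9974)(0.8069) = 0.8047
x = cos φ₁ sin φ₂ − sin φ₁ cos φ₂ cos Δλ = (0.8508)(-0.5907) − (0.5255)(0.8069)(-0.0725) = -0.4719
θ = atan2(y, x) = 120.39°, so the bearing is 120.4°.

120.4°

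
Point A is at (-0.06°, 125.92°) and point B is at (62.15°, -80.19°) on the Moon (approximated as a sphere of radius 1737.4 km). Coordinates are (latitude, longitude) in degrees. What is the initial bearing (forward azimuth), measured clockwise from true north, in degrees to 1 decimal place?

With φ₁ = -0.0010, φ₂ = 1.0847, Δλ = 2.6859 rad, the forward-azimuth formula gives
θ = atan2( sin Δλ cos φ₂ , cos φ₁ sin φ₂ − sin φ₁ cos φ₂ cos Δλ ) = atan2(0.2056, 0.8837) = 13.10°.
So the initial bearing is 13.1°.

13.1°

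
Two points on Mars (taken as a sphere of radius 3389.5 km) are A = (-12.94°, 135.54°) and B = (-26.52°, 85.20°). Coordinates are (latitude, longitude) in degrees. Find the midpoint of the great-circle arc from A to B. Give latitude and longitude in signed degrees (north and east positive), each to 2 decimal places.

The central angle between A and B is δ = 0.8545 rad.
With f = 0.5, the slerp weights are sin((1−f)δ)/sin δ = 0.5494 and sin(fδ)/sin δ = 0.5494.
Weighted sum of the unit vectors: (0.5494)·(-0.6956,0.6826,-0.2239) + (0.5494)·(0.0749,0.8916,-0.4465) = (-0.3410, 0.8649, -0.3683).
Converting back: φ = atan2(z, √(x²+y²)) = -21.61°, λ = atan2(y, x) = 111.52°.

-21.61°, 111.52°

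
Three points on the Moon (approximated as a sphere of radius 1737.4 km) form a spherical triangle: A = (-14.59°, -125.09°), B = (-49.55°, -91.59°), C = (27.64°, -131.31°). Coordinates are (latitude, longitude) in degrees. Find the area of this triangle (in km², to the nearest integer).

433310 km²

Side lengths (central angles): a = 1.4816, b = 0.7445, c = 0.7738 rad; semiperimeter s = 1.5000.
By l'Huilier's theorem, tan(E/4) = √[tan(s/2) tan((s−a)/2) tan((s−b)/2) tan((s−c)/2)], giving spherical excess E = 0.1435 rad.
Area = E·R² = 0.1435 × (1737.4)² ≈ 433310 km².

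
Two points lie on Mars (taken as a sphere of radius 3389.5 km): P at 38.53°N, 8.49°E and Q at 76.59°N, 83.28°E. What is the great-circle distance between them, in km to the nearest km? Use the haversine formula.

With latitudes φ₁ = 38.530°, φ₂ = 76.590° and longitude difference Δλ = 74.790°:
Haversine: a = sin²(Δφ/2) + cos φ₁ cos φ₂ sin²(Δλ/2) = 0.1063 + (0.7823)(0.2319)(0.3688) = 0.17323.
Central angle c = 2·arcsin(√a) = 0.85855 rad.
Distance = R·c = 3389.5 × 0.8585 ≈ 2910 km.

2910 km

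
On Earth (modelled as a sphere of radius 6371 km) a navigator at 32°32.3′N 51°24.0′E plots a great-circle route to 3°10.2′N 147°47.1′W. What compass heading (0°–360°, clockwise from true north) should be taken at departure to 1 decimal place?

30.6°

With φ₁ = 0.5679, φ₂ = 0.0553, Δλ = 2.8068 rad, the forward-azimuth formula gives
θ = atan2( sin Δλ cos φ₂ , cos φ₁ sin φ₂ − sin φ₁ cos φ₂ cos Δλ ) = atan2(0.3281, 0.5538) = 30.64°.
So the initial bearing is 30.6°.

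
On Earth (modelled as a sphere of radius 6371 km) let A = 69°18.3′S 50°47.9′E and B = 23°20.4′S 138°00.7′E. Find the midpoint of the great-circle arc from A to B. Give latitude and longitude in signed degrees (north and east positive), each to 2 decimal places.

-53.10°, 117.34°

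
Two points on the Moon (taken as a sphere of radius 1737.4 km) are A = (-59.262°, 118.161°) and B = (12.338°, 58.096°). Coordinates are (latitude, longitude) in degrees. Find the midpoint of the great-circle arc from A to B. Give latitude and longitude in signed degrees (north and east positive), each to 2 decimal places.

-26.26°, 77.87°

Central angle δ = 1.5052 rad. Interpolating on the sphere with fraction f = 0.5:
P = [sin((1−f)δ)·A + sin(fδ)·B] / sin δ = 0.6850·A + 0.6850·B in Cartesian coordinates,
giving P = (0.1884, 0.8768, -0.4424), i.e. latitude -26.26°, longitude 77.87°.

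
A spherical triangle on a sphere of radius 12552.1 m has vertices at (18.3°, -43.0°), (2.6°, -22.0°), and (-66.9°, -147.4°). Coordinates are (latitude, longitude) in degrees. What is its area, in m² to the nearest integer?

Side lengths (central angles): a = 1.8429, b = 1.9622, c = 0.4517 rad; semiperimeter s = 2.1284.
By l'Huilier's theorem, tan(E/4) = √[tan(s/2) tan((s−a)/2) tan((s−b)/2) tan((s−c)/2)], giving spherical excess E = 0.6147 rad.
Area = E·R² = 0.6147 × (12552.1)² ≈ 96847626 m².

96847626 m²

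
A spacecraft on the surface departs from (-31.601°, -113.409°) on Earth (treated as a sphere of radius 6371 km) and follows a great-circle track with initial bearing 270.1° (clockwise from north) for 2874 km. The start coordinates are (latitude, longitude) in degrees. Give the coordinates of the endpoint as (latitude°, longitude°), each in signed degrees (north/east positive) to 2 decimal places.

Angular distance δ = d/R = 2874/6371 = 0.45111 rad; initial bearing θ = 4.7141 rad.
sin φ₂ = sin φ₁ cos δ + cos φ₁ sin δ cos θ = (-0.5240)(0.9000) + (0.8517)(0.4360)(0.0017) = -0.4709, so φ₂ = -28.09°.
Δλ = atan2(sin θ sin δ cos φ₁, cos δ − sin φ₁ sin φ₂) = atan2(-0.3713, 0.6532) = -29.617°.
λ₂ = -113.409° − 29.617° = -143.03°.

-28.09°, -143.03°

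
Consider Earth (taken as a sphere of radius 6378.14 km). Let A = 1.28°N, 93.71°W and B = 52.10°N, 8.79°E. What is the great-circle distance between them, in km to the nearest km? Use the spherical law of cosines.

With latitudes φ₁ = 1.280°, φ₂ = 52.100° and longitude difference Δλ = 102.500°:
cos c = sin φ₁ sin φ₂ + cos φ₁ cos φ₂ cos Δλ = (0.0223)(0.7891) + (0.9998)(0.6143)(-0.2164) = -0.11530,
so c = arccos(-0.11530) = 1.68635 rad.
Distance = R·c = 6378.14 × 1.6863 ≈ 10756 km.

10756 km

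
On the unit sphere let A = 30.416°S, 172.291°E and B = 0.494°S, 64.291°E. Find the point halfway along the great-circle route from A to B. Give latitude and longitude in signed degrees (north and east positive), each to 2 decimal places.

-25.08°, 112.48°

The central angle between A and B is δ = 1.8360 rad.
With f = 0.5, the slerp weights are sin((1−f)δ)/sin δ = 0.8232 and sin(fδ)/sin δ = 0.8232.
Weighted sum of the unit vectors: (0.8232)·(-0.8546,0.1157,-0.5063) + (0.8232)·(0.4338,0.9010,-0.0086) = (-0.3464, 0.8369, -0.4238).
Converting back: φ = atan2(z, √(x²+y²)) = -25.08°, λ = atan2(y, x) = 112.48°.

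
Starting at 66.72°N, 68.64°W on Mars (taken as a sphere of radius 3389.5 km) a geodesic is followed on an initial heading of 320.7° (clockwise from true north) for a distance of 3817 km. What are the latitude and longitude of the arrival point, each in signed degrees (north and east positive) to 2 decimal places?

Angular distance δ = d/R = 3817/3389.5 = 1.12612 rad; initial bearing θ = 5.5973 rad.
sin φ₂ = sin φ₁ cos δ + cos φ₁ sin δ cos θ = (0.9186)(0.4302) + (0.3952)(0.9028)(0.7738) = 0.6712, so φ₂ = 42.16°.
Δλ = atan2(sin θ sin δ cos φ₁, cos δ − sin φ₁ sin φ₂) = atan2(-0.2260, -0.1864) = -129.521°.
λ₂ = -68.640° − 129.521° = -198.16° → 161.84° after wrapping to (−180°, 180°].

42.16°, 161.84°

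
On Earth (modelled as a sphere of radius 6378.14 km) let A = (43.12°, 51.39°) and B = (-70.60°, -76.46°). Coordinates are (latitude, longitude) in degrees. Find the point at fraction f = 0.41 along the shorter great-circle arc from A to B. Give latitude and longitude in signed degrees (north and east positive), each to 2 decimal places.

Central angle δ = 2.4873 rad. Interpolating on the sphere with fraction f = 0.41:
P = [sin((1−f)δ)·A + sin(fδ)·B] / sin δ = 1.6344·A + 1.4000·B in Cartesian coordinates,
giving P = (0.8533, 0.4801, -0.2033), i.e. latitude -11.73°, longitude 29.36°.

-11.73°, 29.36°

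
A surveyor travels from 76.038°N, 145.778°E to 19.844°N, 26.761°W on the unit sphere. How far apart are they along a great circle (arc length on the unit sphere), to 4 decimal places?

1.4662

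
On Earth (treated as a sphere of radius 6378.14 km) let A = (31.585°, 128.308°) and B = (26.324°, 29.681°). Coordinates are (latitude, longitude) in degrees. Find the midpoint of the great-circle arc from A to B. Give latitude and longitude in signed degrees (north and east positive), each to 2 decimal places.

40.31°, 77.30°

The central angle between A and B is δ = 1.4528 rad.
With f = 0.5, the slerp weights are sin((1−f)δ)/sin δ = 0.6688 and sin(fδ)/sin δ = 0.6688.
Weighted sum of the unit vectors: (0.6688)·(-0.5281,0.6684,0.5238) + (0.6688)·(0.7787,0.4438,0.4434) = (0.1676, 0.7439, 0.6469).
Converting back: φ = atan2(z, √(x²+y²)) = 40.31°, λ = atan2(y, x) = 77.30°.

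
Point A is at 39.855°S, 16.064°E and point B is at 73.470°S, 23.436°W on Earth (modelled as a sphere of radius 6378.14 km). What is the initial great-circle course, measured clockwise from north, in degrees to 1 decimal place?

Δλ = -39.500° = -0.6894 rad.
y = sin Δλ · cos φ₂ = (-0.6361)(0.2845) = -0.1810
x = cos φ₁ sin φ₂ − sin φ₁ cos φ₂ cos Δλ = (0.7677)(-0.9587) − (-0.6408)(0.2845)(0.7716) = -0.5952
θ = atan2(y, x) = -163.09°; adding 360° gives 196.9°.

196.9°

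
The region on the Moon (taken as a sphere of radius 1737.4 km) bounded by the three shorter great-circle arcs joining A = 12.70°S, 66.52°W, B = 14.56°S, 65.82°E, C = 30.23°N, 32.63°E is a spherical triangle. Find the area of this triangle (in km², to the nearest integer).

4370797 km²

Side lengths (central angles): a = 0.9603, b = 1.8180, c = 2.1904 rad; semiperimeter s = 2.4843.
By l'Huilier's theorem, tan(E/4) = √[tan(s/2) tan((s−a)/2) tan((s−b)/2) tan((s−c)/2)], giving spherical excess E = 1.4480 rad.
Area = E·R² = 1.4480 × (1737.4)² ≈ 4370797 km².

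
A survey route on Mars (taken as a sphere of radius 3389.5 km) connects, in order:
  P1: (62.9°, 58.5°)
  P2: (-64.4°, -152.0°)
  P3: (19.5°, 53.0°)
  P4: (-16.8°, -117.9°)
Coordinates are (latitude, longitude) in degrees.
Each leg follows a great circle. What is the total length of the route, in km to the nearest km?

Leg P1→P2: central angle 2.9062 rad, distance 9850.5 km.
Leg P2→P3: central angle 2.3052 rad, distance 7813.6 km.
Leg P3→P4: central angle 2.9835 rad, distance 10112.6 km.
Total: 9850.5 + 7813.6 + 10112.6 ≈ 27777 km.

27777 km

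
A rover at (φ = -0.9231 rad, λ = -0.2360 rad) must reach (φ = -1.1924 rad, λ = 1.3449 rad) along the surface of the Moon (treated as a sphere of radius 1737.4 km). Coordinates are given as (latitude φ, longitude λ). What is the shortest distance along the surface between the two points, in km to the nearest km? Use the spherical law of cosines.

In radians: φ₁ = -0.9231, φ₂ = -1.1924, Δλ = 90.579° = 1.5809 rad.
cos c = sin φ₁ sin φ₂ + cos φ₁ cos φ₂ cos Δλ = (-0.7975)(-0.9293) + (0.6034)(0.3694)(-0.0101) = 0.73881,
so c = arccos(0.73881) = 0.73949 rad.
Distance = R·c = 1737.4 × 0.7395 ≈ 1285 km.

1285 km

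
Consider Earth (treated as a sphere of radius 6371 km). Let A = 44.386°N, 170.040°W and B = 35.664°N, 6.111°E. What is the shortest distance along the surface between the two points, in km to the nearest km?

Let φ₁ = 0.7747 rad, φ₂ = 0.6225 rad, and Δλ = 3.0744 rad.
cos c = sin φ₁ sin φ₂ + cos φ₁ cos φ₂ cos Δλ = (0.6995)(0.5830) + (0.7146)(0.8125)(-0.9977) = -0.17148,
so c = arccos(-0.17148) = 1.74313 rad.
Distance = R·c = 6371 × 1.7431 ≈ 11105 km.

11105 km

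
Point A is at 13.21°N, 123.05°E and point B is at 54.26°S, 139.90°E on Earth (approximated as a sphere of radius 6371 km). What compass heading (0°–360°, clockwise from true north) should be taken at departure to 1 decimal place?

169.5°

With φ₁ = 0.2306, φ₂ = -0.9470, Δλ = 0.2941 rad, the forward-azimuth formula gives
θ = atan2( sin Δλ cos φ₂ , cos φ₁ sin φ₂ − sin φ₁ cos φ₂ cos Δλ ) = atan2(0.1693, -0.9179) = 169.55°.
So the initial bearing is 169.5°.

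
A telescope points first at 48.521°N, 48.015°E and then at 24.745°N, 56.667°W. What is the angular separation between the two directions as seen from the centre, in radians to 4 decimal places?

1.4090 rad

In radians: φ₁ = 0.8469, φ₂ = 0.4319, Δλ = -104.682° = -1.8270 rad.
Haversine: a = sin²(Δφ/2) + cos φ₁ cos φ₂ sin²(Δλ/2) = 0.0424 + (0.6623)(0.9082)(0.6267) = 0.41943.
Central angle c = 2·arcsin(√a) = 1.40895 rad.
So the angular separation is 1.4090 rad.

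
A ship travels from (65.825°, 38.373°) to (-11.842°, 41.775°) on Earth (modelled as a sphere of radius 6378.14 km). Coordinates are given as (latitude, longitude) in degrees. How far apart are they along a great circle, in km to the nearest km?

In radians: φ₁ = 1.1489, φ₂ = -0.2067, Δλ = 3.402° = 0.0594 rad.
Haversine: a = sin²(Δφ/2) + cos φ₁ cos φ₂ sin²(Δλ/2) = 0.3932 + (0.4095)(0.9787)(0.0009) = 0.39356.
Central angle c = 2·arcsin(√a) = 1.35627 rad.
Distance = R·c = 6378.14 × 1.3563 ≈ 8650 km.

8650 km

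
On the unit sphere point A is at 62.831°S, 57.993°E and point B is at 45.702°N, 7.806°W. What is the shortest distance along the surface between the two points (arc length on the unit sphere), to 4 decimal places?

2.1014

In radians: φ₁ = -1.0966, φ₂ = 0.7977, Δλ = -65.799° = -1.1484 rad.
Haversine: a = sin²(Δφ/2) + cos φ₁ cos φ₂ sin²(Δλ/2) = 0.6589 + (0.4566)(0.6984)(0.2950) = 0.75301.
Central angle c = 2·arcsin(√a) = 2.10136 rad.
On the unit sphere the arc length equals the central angle: 2.1014.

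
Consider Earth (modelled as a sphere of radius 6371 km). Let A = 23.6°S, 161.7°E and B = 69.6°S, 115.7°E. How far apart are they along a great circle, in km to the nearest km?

5931 km

In radians: φ₁ = -0.4119, φ₂ = -1.2147, Δλ = -46.000° = -0.8029 rad.
cos c = sin φ₁ sin φ₂ + cos φ₁ cos φ₂ cos Δλ = (-0.4003)(-0.9373) + (0.9164)(0.3486)(0.6947) = 0.59713,
so c = arccos(0.59713) = 0.93088 rad.
Distance = R·c = 6371 × 0.9309 ≈ 5931 km.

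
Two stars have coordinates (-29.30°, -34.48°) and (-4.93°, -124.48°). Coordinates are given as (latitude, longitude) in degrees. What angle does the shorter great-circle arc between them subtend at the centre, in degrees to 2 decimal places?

87.59°

With latitudes φ₁ = -29.300°, φ₂ = -4.930° and longitude difference Δλ = -90.000°:
cos c = sin φ₁ sin φ₂ + cos φ₁ cos φ₂ cos Δλ = (-0.4894)(-0.0859) + (0.8721)(0.9963)(-0.0000) = 0.04206,
so c = arccos(0.04206) = 1.52873 rad.
So the angular separation is 87.59°.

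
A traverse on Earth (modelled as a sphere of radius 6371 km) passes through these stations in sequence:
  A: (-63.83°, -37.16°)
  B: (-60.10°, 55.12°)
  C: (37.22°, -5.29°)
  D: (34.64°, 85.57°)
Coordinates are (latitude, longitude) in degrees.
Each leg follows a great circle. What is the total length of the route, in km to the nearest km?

24393 km

Leg A→B: central angle 0.6931 rad, distance 4415.6 km.
Leg B→C: central angle 1.9054 rad, distance 12139.0 km.
Leg C→D: central angle 1.2303 rad, distance 7838.0 km.
Total: 4415.6 + 12139.0 + 7838.0 ≈ 24393 km.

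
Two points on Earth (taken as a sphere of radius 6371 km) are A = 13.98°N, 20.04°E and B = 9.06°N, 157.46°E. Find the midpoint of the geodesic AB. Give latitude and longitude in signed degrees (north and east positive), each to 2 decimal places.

Central angle δ = 2.3017 rad. Interpolating on the sphere with fraction f = 0.5:
P = [sin((1−f)δ)·A + sin(fδ)·B] / sin δ = 1.2264·A + 1.2264·B in Cartesian coordinates,
giving P = (-0.0006, 0.8721, 0.4894), i.e. latitude 29.30°, longitude 90.04°.

29.30°, 90.04°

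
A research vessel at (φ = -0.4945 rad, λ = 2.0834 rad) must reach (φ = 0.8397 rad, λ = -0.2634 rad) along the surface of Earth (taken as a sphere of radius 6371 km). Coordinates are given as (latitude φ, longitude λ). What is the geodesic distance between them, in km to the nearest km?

15556 km

Let φ₁ = -0.4945 rad, φ₂ = 0.8397 rad, and Δλ = -2.3468 rad.
cos c = sin φ₁ sin φ₂ + cos φ₁ cos φ₂ cos Δλ = (-0.4746)(0.7444) + (0.8802)(0.6677)(-0.7004) = -0.76495,
so c = arccos(-0.76495) = 2.44176 rad.
Distance = R·c = 6371 × 2.4418 ≈ 15556 km.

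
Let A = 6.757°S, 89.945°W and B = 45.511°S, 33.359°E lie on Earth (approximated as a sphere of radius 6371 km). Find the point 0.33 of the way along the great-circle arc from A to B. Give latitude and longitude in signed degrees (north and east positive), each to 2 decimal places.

Central angle δ = 1.8736 rad. Interpolating on the sphere with fraction f = 0.33:
P = [sin((1−f)δ)·A + sin(fδ)·B] / sin δ = 0.9959·A + 0.6073·B in Cartesian coordinates,
giving P = (0.3564, -0.7550, -0.5504), i.e. latitude -33.39°, longitude -64.73°.

-33.39°, -64.73°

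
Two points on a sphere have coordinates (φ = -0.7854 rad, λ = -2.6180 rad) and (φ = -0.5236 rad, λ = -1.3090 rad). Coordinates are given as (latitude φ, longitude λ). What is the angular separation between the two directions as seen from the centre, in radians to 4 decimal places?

1.0332 rad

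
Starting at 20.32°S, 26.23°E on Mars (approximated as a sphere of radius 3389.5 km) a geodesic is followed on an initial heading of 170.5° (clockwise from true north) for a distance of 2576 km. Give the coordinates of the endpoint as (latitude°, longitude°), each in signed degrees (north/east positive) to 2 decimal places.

Angular distance δ = d/R = 2576/3389.5 = 0.75999 rad; initial bearing θ = 2.9758 rad.
sin φ₂ = sin φ₁ cos δ + cos φ₁ sin δ cos θ = (-0.3473)(0.7248) + (0.9378)(0.6889)(-0.9863) = -0.8889, so φ₂ = -62.73°.
Δλ = atan2(sin θ sin δ cos φ₁, cos δ − sin φ₁ sin φ₂) = atan2(0.1066, 0.4162) = 14.371°.
λ₂ = 26.230° + 14.371° = 40.60°.

-62.73°, 40.60°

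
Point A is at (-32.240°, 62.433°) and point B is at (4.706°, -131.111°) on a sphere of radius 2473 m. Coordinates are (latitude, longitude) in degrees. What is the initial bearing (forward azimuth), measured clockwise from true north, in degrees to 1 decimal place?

152.5°

Δλ = 166.456° = 2.9052 rad.
y = sin Δλ · cos φ₂ = (0.2342)(0.9966) = 0.2334
x = cos φ₁ sin φ₂ − sin φ₁ cos φ₂ cos Δλ = (0.8458)(0.0820) − (-0.5335)(0.9966)(-0.9722) = -0.4475
θ = atan2(y, x) = 152.45°, so the bearing is 152.5°.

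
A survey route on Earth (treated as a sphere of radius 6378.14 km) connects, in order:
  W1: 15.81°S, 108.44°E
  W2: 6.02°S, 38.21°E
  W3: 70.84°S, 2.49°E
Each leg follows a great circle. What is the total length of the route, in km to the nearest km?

15365 km

Leg W1→W2: central angle 1.2108 rad, distance 7722.9 km.
Leg W2→W3: central angle 1.1982 rad, distance 7642.1 km.
Total: 7722.9 + 7642.1 ≈ 15365 km.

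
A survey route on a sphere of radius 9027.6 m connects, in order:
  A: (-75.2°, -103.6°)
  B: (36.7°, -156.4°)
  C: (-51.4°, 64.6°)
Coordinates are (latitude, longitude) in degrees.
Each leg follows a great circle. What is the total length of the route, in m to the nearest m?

41695 m

Leg A→B: central angle 2.0420 rad, distance 18434.5 m.
Leg B→C: central angle 2.5766 rad, distance 23260.1 m.
Total: 18434.5 + 23260.1 ≈ 41695 m.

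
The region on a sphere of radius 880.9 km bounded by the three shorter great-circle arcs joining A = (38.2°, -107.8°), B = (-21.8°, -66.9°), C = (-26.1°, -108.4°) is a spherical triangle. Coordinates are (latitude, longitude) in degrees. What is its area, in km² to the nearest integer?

Side lengths (central angles): a = 0.6635, b = 1.1223, c = 1.2431 rad; semiperimeter s = 1.5144.
By l'Huilier's theorem, tan(E/4) = √[tan(s/2) tan((s−a)/2) tan((s−b)/2) tan((s−c)/2)], giving spherical excess E = 0.4294 rad.
Area = E·R² = 0.4294 × (880.9)² ≈ 333199 km².

333199 km²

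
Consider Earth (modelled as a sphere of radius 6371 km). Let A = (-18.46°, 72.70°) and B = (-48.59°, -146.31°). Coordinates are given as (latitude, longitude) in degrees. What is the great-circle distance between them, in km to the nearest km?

11618 km

Let φ₁ = -0.3222 rad, φ₂ = -0.8481 rad, and Δλ = 2.4607 rad.
Haversine: a = sin²(Δφ/2) + cos φ₁ cos φ₂ sin²(Δλ/2) = 0.0676 + (0.9485)(0.6614)(0.8885) = 0.62502.
Central angle c = 2·arcsin(√a) = 1.82352 rad.
Distance = R·c = 6371 × 1.8235 ≈ 11618 km.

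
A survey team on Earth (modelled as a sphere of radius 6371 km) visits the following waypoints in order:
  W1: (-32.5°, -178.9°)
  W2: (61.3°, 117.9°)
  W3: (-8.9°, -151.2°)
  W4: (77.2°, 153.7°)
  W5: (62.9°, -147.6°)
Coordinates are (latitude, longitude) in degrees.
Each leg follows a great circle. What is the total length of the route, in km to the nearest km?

35524 km

Leg W1→W2: central angle 1.8636 rad, distance 11873.3 km.
Leg W2→W3: central angle 1.7144 rad, distance 10922.7 km.
Leg W3→W4: central angle 1.5964 rad, distance 10170.9 km.
Leg W4→W5: central angle 0.4014 rad, distance 2557.2 km.
Total: 11873.3 + 10922.7 + 10170.9 + 2557.2 ≈ 35524 km.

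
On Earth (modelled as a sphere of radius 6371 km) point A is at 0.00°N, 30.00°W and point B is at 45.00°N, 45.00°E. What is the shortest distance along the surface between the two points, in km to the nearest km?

8835 km

With latitudes φ₁ = 0.000°, φ₂ = 45.000° and longitude difference Δλ = 75.000°:
Haversine: a = sin²(Δφ/2) + cos φ₁ cos φ₂ sin²(Δλ/2) = 0.1464 + (1.0000)(0.7071)(0.3706) = 0.40849.
Central angle c = 2·arcsin(√a) = 1.38675 rad.
Distance = R·c = 6371 × 1.3867 ≈ 8835 km.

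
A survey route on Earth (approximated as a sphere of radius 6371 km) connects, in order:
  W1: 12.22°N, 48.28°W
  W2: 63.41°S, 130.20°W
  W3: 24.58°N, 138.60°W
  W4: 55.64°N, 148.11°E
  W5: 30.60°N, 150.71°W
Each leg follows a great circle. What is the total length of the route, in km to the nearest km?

Leg W1→W2: central angle 1.6989 rad, distance 10823.9 km.
Leg W2→W3: central angle 1.5401 rad, distance 9811.9 km.
Leg W3→W4: central angle 1.0576 rad, distance 6738.0 km.
Leg W4→W5: central angle 0.8574 rad, distance 5462.5 km.
Total: 10823.9 + 9811.9 + 6738.0 + 5462.5 ≈ 32836 km.

32836 km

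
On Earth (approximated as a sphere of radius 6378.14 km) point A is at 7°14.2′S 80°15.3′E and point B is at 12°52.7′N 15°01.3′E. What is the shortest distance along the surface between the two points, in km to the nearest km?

7553 km

Let φ₁ = -0.1263 rad, φ₂ = 0.2248 rad, and Δλ = -1.1385 rad.
Haversine: a = sin²(Δφ/2) + cos φ₁ cos φ₂ sin²(Δλ/2) = 0.0305 + (0.9920)(0.9748)(0.2905) = 0.31147.
Central angle c = 2·arcsin(√a) = 1.18418 rad.
Distance = R·c = 6378.14 × 1.1842 ≈ 7553 km.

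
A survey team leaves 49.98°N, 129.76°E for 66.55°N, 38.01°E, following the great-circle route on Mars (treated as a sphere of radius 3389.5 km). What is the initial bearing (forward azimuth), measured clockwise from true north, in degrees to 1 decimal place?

With φ₁ = 0.8723, φ₂ = 1.1615, Δλ = -1.6013 rad, the forward-azimuth formula gives
θ = atan2( sin Δλ cos φ₂ , cos φ₁ sin φ₂ − sin φ₁ cos φ₂ cos Δλ ) = atan2(-0.3978, 0.5993) = -33.57°.
Adding 360° brings this into [0°, 360°): 326.4°.

326.4°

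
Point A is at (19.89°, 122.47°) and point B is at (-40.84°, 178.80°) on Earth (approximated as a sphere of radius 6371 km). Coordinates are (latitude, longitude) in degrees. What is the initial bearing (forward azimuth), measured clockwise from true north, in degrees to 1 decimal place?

Δλ = 56.330° = 0.9831 rad.
y = sin Δλ · cos φ₂ = (0.8322)(0.7565) = 0.6296
x = cos φ₁ sin φ₂ − sin φ₁ cos φ₂ cos Δλ = (0.9403)(-0.6539) − (0.3402)(0.7565)(0.5544) = -0.7576
θ = atan2(y, x) = 140.27°, so the bearing is 140.3°.

140.3°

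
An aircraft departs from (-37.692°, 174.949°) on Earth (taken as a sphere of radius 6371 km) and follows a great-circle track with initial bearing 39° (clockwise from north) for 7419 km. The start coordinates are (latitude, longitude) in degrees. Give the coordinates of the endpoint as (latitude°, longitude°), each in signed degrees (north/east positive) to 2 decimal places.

18.86°, -147.40°

Angular distance δ = d/R = 7419/6371 = 1.16450 rad; initial bearing θ = 0.6807 rad.
sin φ₂ = sin φ₁ cos δ + cos φ₁ sin δ cos θ = (-0.6114)(0.3952) + (0.7913)(0.9186)(0.7771) = 0.3233, so φ₂ = 18.86°.
Δλ = atan2(sin θ sin δ cos φ₁, cos δ − sin φ₁ sin φ₂) = atan2(0.4574, 0.5929) = 37.653°.
λ₂ = 174.949° + 37.653° = 212.60° → -147.40° after wrapping to (−180°, 180°].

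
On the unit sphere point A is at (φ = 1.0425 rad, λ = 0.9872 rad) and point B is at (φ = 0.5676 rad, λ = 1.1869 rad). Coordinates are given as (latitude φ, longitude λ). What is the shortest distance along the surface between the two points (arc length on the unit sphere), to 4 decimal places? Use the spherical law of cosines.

Let φ₁ = 1.0425 rad, φ₂ = 0.5676 rad, and Δλ = 0.1997 rad.
cos c = sin φ₁ sin φ₂ + cos φ₁ cos φ₂ cos Δλ = (0.8637)(0.5376) + (0.5041)(0.8432)(0.9801) = 0.88089,
so c = arccos(0.88089) = 0.49305 rad.
On the unit sphere the arc length equals the central angle: 0.4931.

0.4931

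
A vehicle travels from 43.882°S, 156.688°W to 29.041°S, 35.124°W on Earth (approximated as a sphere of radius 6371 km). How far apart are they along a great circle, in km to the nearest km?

With latitudes φ₁ = -43.882°, φ₂ = -29.041° and longitude difference Δλ = 121.564°:
cos c = sin φ₁ sin φ₂ + cos φ₁ cos φ₂ cos Δλ = (-0.6932)(-0.4854) + (0.7208)(0.8743)(-0.5235) = 0.00664,
so c = arccos(0.00664) = 1.56416 rad.
Distance = R·c = 6371 × 1.5642 ≈ 9965 km.

9965 km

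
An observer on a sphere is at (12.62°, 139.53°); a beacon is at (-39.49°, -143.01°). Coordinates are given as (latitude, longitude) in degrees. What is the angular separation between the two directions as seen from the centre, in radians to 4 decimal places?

Let φ₁ = 0.2203 rad, φ₂ = -0.6892 rad, and Δλ = 1.3519 rad.
Haversine: a = sin²(Δφ/2) + cos φ₁ cos φ₂ sin²(Δλ/2) = 0.1929 + (0.9758)(0.7717)(0.3914) = 0.48772.
Central angle c = 2·arcsin(√a) = 1.54623 rad.
So the angular separation is 1.5462 rad.

1.5462 rad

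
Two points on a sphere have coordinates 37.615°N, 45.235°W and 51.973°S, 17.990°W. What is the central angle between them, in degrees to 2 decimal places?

92.69°

In radians: φ₁ = 0.6565, φ₂ = -0.9071, Δλ = 27.245° = 0.4755 rad.
cos c = sin φ₁ sin φ₂ + cos φ₁ cos φ₂ cos Δλ = (0.6104)(-0.7877) + (0.7921)(0.6160)(0.8891) = -0.04695,
so c = arccos(-0.04695) = 1.61776 rad.
So the angular separation is 92.69°.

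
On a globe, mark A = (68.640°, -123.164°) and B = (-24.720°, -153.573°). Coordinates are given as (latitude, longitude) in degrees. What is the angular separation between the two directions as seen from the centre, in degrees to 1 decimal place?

Let φ₁ = 1.1980 rad, φ₂ = -0.4314 rad, and Δλ = -0.5307 rad.
Haversine: a = sin²(Δφ/2) + cos φ₁ cos φ₂ sin²(Δλ/2) = 0.5293 + (0.3642)(0.9084)(0.0688) = 0.55206.
Central angle c = 2·arcsin(√a) = 1.67511 rad.
So the angular separation is 96.0°.

96.0°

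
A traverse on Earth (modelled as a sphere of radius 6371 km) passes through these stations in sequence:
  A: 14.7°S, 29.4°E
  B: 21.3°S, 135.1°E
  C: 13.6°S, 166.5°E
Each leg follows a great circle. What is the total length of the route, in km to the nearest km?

Leg A→B: central angle 1.7231 rad, distance 10977.7 km.
Leg B→C: central angle 0.5387 rad, distance 3432.2 km.
Total: 10977.7 + 3432.2 ≈ 14410 km.

14410 km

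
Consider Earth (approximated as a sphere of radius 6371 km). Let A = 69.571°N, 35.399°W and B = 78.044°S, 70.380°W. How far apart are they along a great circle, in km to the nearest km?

With latitudes φ₁ = 69.571°, φ₂ = -78.044° and longitude difference Δλ = -34.981°:
Haversine: a = sin²(Δφ/2) + cos φ₁ cos φ₂ sin²(Δλ/2) = 0.9222 + (0.3490)(0.2072)(0.0903) = 0.92877.
Central angle c = 2·arcsin(√a) = 2.60125 rad.
Distance = R·c = 6371 × 2.6012 ≈ 16573 km.

16573 km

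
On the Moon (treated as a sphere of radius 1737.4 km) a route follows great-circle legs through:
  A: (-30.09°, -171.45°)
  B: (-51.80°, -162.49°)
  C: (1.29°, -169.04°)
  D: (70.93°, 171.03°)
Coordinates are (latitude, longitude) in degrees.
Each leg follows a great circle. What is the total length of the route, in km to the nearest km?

4455 km

Leg A→B: central angle 0.3962 rad, distance 688.3 km.
Leg B→C: central angle 0.9316 rad, distance 1618.6 km.
Leg C→D: central angle 1.2362 rad, distance 2147.8 km.
Total: 688.3 + 1618.6 + 2147.8 ≈ 4455 km.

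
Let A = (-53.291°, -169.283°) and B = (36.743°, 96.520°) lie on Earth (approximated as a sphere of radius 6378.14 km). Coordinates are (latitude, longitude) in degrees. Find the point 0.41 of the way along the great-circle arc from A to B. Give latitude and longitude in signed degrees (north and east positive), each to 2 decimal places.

-20.78°, 141.33°

Central angle δ = 2.1114 rad. Interpolating on the sphere with fraction f = 0.41:
P = [sin((1−f)δ)·A + sin(fδ)·B] / sin δ = 1.1052·A + 0.8882·B in Cartesian coordinates,
giving P = (-0.7299, 0.5843, -0.3547), i.e. latitude -20.78°, longitude 141.33°.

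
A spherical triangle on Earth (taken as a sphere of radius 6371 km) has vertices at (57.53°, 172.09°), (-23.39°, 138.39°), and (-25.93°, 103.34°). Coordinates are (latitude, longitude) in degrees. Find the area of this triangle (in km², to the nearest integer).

Side lengths (central angles): a = 0.5561, b = 1.7660, c = 1.4957 rad; semiperimeter s = 1.9089.
By l'Huilier's theorem, tan(E/4) = √[tan(s/2) tan((s−a)/2) tan((s−b)/2) tan((s−c)/2)], giving spherical excess E = 0.5186 rad.
Area = E·R² = 0.5186 × (6371)² ≈ 21049355 km².

21049355 km²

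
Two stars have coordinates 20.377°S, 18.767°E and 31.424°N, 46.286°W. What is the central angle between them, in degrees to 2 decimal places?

Let φ₁ = -0.3556 rad, φ₂ = 0.5485 rad, and Δλ = -1.1354 rad.
cos c = sin φ₁ sin φ₂ + cos φ₁ cos φ₂ cos Δλ = (-0.3482)(0.5214) + (0.9374)(0.8533)(0.4218) = 0.15586,
so c = arccos(0.15586) = 1.41430 rad.
So the angular separation is 81.03°.

81.03°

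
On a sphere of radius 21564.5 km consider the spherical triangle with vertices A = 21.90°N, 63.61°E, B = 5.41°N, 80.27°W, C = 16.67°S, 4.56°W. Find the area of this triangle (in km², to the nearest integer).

Side lengths (central angles): a = 1.3609, b = 1.3454, c = 2.3617 rad; semiperimeter s = 2.5340.
By l'Huilier's theorem, tan(E/4) = √[tan(s/2) tan((s−a)/2) tan((s−b)/2) tan((s−c)/2)], giving spherical excess E = 1.3528 rad.
Area = E·R² = 1.3528 × (21564.5)² ≈ 629106768 km².

629106768 km²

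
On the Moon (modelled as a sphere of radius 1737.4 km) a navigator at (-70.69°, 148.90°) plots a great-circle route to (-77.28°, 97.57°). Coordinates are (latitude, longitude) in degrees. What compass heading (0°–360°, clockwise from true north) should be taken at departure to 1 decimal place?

221.7°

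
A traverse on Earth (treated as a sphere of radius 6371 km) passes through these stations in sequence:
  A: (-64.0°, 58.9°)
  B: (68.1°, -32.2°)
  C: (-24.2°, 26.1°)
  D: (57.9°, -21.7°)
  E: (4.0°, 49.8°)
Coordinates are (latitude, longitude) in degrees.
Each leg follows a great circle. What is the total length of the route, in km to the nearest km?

Leg A→B: central angle 2.5627 rad, distance 16327.0 km.
Leg B→C: central angle 1.7738 rad, distance 11300.6 km.
Leg C→D: central angle 1.5925 rad, distance 10145.6 km.
Leg D→E: central angle 1.3415 rad, distance 8546.7 km.
Total: 16327.0 + 11300.6 + 10145.6 + 8546.7 ≈ 46320 km.

46320 km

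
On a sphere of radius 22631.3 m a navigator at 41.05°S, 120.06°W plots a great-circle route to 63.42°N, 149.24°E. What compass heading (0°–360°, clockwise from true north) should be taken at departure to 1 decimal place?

326.3°

Δλ = -90.700° = -1.5830 rad.
y = sin Δλ · cos φ₂ = (-0.9999)(0.4474) = -0.4474
x = cos φ₁ sin φ₂ − sin φ₁ cos φ₂ cos Δλ = (0.7541)(0.8943) − (-0.6567)(0.4474)(-0.0122) = 0.6708
θ = atan2(y, x) = -33.70°; adding 360° gives 326.3°.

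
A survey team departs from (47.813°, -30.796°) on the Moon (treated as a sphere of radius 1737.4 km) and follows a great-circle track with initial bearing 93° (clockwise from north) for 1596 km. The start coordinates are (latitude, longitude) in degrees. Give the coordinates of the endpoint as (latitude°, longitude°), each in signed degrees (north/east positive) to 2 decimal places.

24.95°, 30.29°

Angular distance δ = d/R = 1596/1737.4 = 0.91861 rad; initial bearing θ = 1.6232 rad.
sin φ₂ = sin φ₁ cos δ + cos φ₁ sin δ cos θ = (0.7410)(0.6069) + (0.6716)(0.7948)(-0.0523) = 0.4218, so φ₂ = 24.95°.
Δλ = atan2(sin θ sin δ cos φ₁, cos δ − sin φ₁ sin φ₂) = atan2(0.5330, 0.2944) = 61.085°.
λ₂ = -30.796° + 61.085° = 30.29°.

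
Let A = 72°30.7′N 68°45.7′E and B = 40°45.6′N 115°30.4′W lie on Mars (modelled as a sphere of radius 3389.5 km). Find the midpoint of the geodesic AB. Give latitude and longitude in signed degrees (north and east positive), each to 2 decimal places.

74.08°, -118.30°

The central angle between A and B is δ = 1.1639 rad.
With f = 0.5, the slerp weights are sin((1−f)δ)/sin δ = 0.5985 and sin(fδ)/sin δ = 0.5985.
Weighted sum of the unit vectors: (0.5985)·(0.1089,0.2801,0.9538) + (0.5985)·(-0.3262,-0.6836,0.6529) = (-0.1301, -0.2415, 0.9616).
Converting back: φ = atan2(z, √(x²+y²)) = 74.08°, λ = atan2(y, x) = -118.30°.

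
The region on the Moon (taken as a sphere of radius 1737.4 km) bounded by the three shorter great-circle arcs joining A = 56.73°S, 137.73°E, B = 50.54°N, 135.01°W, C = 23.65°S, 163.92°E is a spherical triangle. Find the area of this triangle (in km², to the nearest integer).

613011 km²

Side lengths (central angles): a = 1.5989, b = 0.6660, c = 2.2509 rad; semiperimeter s = 2.2579.
By l'Huilier's theorem, tan(E/4) = √[tan(s/2) tan((s−a)/2) tan((s−b)/2) tan((s−c)/2)], giving spherical excess E = 0.2031 rad.
Area = E·R² = 0.2031 × (1737.4)² ≈ 613011 km².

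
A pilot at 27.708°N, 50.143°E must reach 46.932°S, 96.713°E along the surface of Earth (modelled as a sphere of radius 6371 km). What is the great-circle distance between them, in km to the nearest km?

Let φ₁ = 0.4836 rad, φ₂ = -0.8191 rad, and Δλ = 0.8128 rad.
Haversine: a = sin²(Δφ/2) + cos φ₁ cos φ₂ sin²(Δλ/2) = 0.3676 + (0.8853)(0.6829)(0.1563) = 0.46203.
Central angle c = 2·arcsin(√a) = 1.49478 rad.
Distance = R·c = 6371 × 1.4948 ≈ 9523 km.

9523 km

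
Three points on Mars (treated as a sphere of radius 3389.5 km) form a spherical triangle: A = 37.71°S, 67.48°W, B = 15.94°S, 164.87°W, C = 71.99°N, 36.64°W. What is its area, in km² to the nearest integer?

29254161 km²

Side lengths (central angles): a = 2.0321, b = 1.9516, c = 1.5006 rad; semiperimeter s = 2.7422.
By l'Huilier's theorem, tan(E/4) = √[tan(s/2) tan((s−a)/2) tan((s−b)/2) tan((s−c)/2)], giving spherical excess E = 2.5463 rad.
Area = E·R² = 2.5463 × (3389.5)² ≈ 29254161 km².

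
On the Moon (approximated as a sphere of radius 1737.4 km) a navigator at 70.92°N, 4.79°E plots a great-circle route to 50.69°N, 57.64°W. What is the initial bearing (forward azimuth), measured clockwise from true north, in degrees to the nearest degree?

Δλ = -62.430° = -1.0896 rad.
y = sin Δλ · cos φ₂ = (-0.8864)(0.6335) = -0.5616
x = cos φ₁ sin φ₂ − sin φ₁ cos φ₂ cos Δλ = (0.3269)(0.7737) − (0.9451)(0.6335)(0.4628) = -0.0242
θ = atan2(y, x) = -92.47°; adding 360° gives 268°.

268°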